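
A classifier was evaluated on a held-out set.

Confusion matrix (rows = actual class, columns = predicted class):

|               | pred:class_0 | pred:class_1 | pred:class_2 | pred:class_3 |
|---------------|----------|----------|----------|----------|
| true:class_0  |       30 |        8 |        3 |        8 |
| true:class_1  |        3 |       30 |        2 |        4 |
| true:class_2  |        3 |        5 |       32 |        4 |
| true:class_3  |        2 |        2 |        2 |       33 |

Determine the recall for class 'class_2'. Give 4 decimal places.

0.7273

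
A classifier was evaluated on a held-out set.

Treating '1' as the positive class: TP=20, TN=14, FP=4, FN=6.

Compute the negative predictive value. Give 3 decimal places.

0.700

NPV = TN/(TN+FN) = 14/(14+6) = 0.700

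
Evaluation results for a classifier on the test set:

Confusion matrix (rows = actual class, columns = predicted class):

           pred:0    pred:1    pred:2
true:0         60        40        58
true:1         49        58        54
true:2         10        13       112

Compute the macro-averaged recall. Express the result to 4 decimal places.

0.5232

Per-class recall (TP/(TP+FN)):
  0: TP=60, FN=40+58=98 → 60/158 = 0.37975
  1: TP=58, FN=49+54=103 → 58/161 = 0.36025
  2: TP=112, FN=10+13=23 → 112/135 = 0.82963
Macro-recall = mean = (0.37975 + 0.36025 + 0.82963) / 3 = 0.5232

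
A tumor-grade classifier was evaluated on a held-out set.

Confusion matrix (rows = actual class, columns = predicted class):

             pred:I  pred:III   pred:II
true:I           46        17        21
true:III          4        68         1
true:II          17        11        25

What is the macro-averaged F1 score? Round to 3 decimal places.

Per-class F1 score (2·TP/(2·TP+FP+FN)):
  I: TP=46, FP=4+17=21, FN=17+21=38 → 92/151 = 0.6093
  III: TP=68, FP=17+11=28, FN=4+1=5 → 136/169 = 0.8047
  II: TP=25, FP=21+1=22, FN=17+11=28 → 50/100 = 0.5000
Macro-F1 score = mean = (0.6093 + 0.8047 + 0.5000) / 3 = 0.638

0.638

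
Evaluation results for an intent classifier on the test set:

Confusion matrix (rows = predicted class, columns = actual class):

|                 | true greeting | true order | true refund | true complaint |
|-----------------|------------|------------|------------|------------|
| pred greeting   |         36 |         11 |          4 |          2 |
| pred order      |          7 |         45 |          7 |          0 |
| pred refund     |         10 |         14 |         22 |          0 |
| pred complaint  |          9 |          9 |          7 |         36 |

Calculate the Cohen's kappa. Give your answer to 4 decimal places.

0.5114

Observed agreement pₒ = trace/N = 139/219 = 0.63470
Expected agreement pₑ = Σ (rowᵢ·colᵢ)/N² = (62·53 + 79·59 + 40·46 + 38·61)/219² = 0.25239
κ = (pₒ − pₑ)/(1 − pₑ) = (0.63470 − 0.25239)/(1 − 0.25239) = 0.5114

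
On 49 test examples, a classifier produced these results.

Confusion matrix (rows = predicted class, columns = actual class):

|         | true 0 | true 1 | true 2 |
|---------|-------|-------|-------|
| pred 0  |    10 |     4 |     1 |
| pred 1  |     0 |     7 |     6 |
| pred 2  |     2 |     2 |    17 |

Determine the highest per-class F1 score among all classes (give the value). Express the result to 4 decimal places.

0.7556

Per-class F1 score (2·TP/(2·TP+FP+FN)):
  0: TP=10, FP=4+1=5, FN=0+2=2 → 20/27 = 0.74074
  1: TP=7, FP=0+6=6, FN=4+2=6 → 14/26 = 0.53846
  2: TP=17, FP=2+2=4, FN=1+6=7 → 34/45 = 0.75556
Highest is class '2' with F1 score = 0.7556.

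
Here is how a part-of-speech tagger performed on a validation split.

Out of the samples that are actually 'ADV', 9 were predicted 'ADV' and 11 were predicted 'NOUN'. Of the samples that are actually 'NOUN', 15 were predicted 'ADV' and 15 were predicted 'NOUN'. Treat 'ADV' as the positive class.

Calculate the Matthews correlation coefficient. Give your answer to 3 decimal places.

-0.049

MCC = (TP·TN − FP·FN) / √((TP+FP)(TP+FN)(TN+FP)(TN+FN))
Numerator = 9·15 − 15·11 = -30
Denominator = √(24·20·30·26) = √374400 = 611.8823
MCC = -30 / 611.8823 = -0.049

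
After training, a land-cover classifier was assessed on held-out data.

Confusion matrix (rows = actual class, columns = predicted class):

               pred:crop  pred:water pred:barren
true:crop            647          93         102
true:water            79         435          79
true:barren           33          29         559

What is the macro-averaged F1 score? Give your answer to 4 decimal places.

0.7954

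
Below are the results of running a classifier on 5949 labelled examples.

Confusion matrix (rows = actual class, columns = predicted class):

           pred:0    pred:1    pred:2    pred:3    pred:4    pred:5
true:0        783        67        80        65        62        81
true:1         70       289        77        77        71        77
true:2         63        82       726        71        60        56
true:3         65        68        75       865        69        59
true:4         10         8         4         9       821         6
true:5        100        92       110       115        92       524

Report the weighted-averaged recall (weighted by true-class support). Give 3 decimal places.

0.674

Per-class recall (TP/(TP+FN)):
  0: TP=783, FN=67+80+65+62+81=355 → 783/1138 = 0.6880
  1: TP=289, FN=70+77+77+71+77=372 → 289/661 = 0.4372
  2: TP=726, FN=63+82+71+60+56=332 → 726/1058 = 0.6862
  3: TP=865, FN=65+68+75+69+59=336 → 865/1201 = 0.7202
  4: TP=821, FN=10+8+4+9+6=37 → 821/858 = 0.9569
  5: TP=524, FN=100+92+110+115+92=509 → 524/1033 = 0.5073
Weighted-recall = Σ (supportᵢ/N)·recallᵢ with N=5949: (1138/5949)·0.6880 + (661/5949)·0.4372 + (1058/5949)·0.6862 + (1201/5949)·0.7202 + (858/5949)·0.9569 + (1033/5949)·0.5073 = 0.674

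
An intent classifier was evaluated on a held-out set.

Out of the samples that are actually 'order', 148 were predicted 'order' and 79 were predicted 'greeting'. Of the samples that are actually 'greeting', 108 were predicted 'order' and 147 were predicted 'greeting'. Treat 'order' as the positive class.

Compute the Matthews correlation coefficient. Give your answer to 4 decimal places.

MCC = (TP·TN − FP·FN) / √((TP+FP)(TP+FN)(TN+FP)(TN+FN))
Numerator = 148·147 − 108·79 = 13224
Denominator = √(256·227·255·226) = √3348994560 = 57870.4982
MCC = 13224 / 57870.4982 = 0.2285

0.2285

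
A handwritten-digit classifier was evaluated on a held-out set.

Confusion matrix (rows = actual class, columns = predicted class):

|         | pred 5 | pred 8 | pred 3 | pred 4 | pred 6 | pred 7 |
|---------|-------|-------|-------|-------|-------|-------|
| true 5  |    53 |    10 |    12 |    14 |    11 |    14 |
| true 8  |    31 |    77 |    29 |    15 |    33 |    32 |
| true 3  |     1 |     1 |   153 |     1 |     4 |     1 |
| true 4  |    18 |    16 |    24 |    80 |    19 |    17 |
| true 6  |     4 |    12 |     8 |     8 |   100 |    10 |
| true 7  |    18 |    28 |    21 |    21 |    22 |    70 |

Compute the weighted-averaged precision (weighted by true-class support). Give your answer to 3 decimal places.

Per-class precision (TP/(TP+FP)):
  5: TP=53, FP=31+1+18+4+18=72 → 53/125 = 0.4240
  8: TP=77, FP=10+1+16+12+28=67 → 77/144 = 0.5347
  3: TP=153, FP=12+29+24+8+21=94 → 153/247 = 0.6194
  4: TP=80, FP=14+15+1+8+21=59 → 80/139 = 0.5755
  6: TP=100, FP=11+33+4+19+22=89 → 100/189 = 0.5291
  7: TP=70, FP=14+32+1+17+10=74 → 70/144 = 0.4861
Weighted-precision = Σ (supportᵢ/N)·precisionᵢ with N=988: (114/988)·0.4240 + (217/988)·0.5347 + (161/988)·0.6194 + (174/988)·0.5755 + (142/988)·0.5291 + (180/988)·0.4861 = 0.533

0.533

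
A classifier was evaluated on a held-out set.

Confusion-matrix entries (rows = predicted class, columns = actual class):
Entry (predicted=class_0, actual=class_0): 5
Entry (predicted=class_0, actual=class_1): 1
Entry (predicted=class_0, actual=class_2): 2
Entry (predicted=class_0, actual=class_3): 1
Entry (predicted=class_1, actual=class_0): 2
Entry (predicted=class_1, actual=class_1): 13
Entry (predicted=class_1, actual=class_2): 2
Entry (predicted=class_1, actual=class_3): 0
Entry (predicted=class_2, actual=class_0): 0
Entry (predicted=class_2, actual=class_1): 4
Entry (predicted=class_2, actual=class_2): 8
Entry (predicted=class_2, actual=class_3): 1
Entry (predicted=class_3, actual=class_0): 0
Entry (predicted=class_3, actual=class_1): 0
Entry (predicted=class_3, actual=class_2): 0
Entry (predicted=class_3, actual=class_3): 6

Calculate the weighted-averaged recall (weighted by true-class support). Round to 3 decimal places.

0.711

Per-class recall (TP/(TP+FN)):
  class_0: TP=5, FN=2+0+0=2 → 5/7 = 0.7143
  class_1: TP=13, FN=1+4+0=5 → 13/18 = 0.7222
  class_2: TP=8, FN=2+2+0=4 → 8/12 = 0.6667
  class_3: TP=6, FN=1+0+1=2 → 6/8 = 0.7500
Weighted-recall = Σ (supportᵢ/N)·recallᵢ with N=45: (7/45)·0.7143 + (18/45)·0.7222 + (12/45)·0.6667 + (8/45)·0.7500 = 0.711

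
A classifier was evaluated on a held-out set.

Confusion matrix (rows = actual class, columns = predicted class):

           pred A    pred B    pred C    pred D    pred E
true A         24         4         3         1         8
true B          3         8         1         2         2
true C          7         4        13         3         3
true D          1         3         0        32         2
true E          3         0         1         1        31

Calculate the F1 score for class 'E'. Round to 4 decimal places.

0.7561

F1 score = 2·TP/(2·TP+FP+FN).
E: TP=31, FP=8+2+3+2=15, FN=3+0+1+1=5 → 62/82 = 0.75610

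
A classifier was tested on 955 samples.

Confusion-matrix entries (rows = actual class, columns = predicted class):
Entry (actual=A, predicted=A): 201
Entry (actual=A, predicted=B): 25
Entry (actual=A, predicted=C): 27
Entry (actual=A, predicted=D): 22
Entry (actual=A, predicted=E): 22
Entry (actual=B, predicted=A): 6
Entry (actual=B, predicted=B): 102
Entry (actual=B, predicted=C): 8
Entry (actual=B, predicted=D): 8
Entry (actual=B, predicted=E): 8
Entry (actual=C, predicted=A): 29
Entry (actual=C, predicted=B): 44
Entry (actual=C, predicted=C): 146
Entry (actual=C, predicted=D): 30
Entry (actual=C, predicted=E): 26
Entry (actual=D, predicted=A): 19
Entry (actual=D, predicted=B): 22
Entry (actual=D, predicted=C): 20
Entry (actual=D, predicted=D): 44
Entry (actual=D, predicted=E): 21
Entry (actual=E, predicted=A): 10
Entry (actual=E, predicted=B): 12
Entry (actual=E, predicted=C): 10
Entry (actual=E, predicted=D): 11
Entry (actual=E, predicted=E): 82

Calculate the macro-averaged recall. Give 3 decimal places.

0.597

Per-class recall (TP/(TP+FN)):
  A: TP=201, FN=25+27+22+22=96 → 201/297 = 0.6768
  B: TP=102, FN=6+8+8+8=30 → 102/132 = 0.7727
  C: TP=146, FN=29+44+30+26=129 → 146/275 = 0.5309
  D: TP=44, FN=19+22+20+21=82 → 44/126 = 0.3492
  E: TP=82, FN=10+12+10+11=43 → 82/125 = 0.6560
Macro-recall = mean = (0.6768 + 0.7727 + 0.5309 + 0.3492 + 0.6560) / 5 = 0.597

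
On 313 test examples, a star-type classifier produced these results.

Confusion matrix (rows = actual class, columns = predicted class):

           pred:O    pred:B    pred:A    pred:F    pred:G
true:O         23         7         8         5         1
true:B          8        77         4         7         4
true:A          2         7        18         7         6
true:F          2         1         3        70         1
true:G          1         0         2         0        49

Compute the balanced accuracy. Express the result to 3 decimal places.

0.719

Balanced accuracy = mean of per-class recall.
  O: recall = 23/44 = 0.5227
  B: recall = 77/100 = 0.7700
  A: recall = 18/40 = 0.4500
  F: recall = 70/77 = 0.9091
  G: recall = 49/52 = 0.9423
Mean = (0.5227 + 0.7700 + 0.4500 + 0.9091 + 0.9423) / 5 = 0.719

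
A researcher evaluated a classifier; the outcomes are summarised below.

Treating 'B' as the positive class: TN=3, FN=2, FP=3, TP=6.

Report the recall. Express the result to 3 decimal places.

Recall = TP/(TP+FN) = 6/(6+2) = 6/8 = 0.750

0.750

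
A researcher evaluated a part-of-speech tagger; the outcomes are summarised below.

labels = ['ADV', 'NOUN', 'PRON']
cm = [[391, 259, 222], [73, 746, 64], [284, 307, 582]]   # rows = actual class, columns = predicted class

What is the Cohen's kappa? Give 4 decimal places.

0.3837

Observed agreement pₒ = trace/N = 1719/2928 = 0.58709
Expected agreement pₑ = Σ (rowᵢ·colᵢ)/N² = (872·748 + 883·1312 + 1173·868)/2928² = 0.32997
κ = (pₒ − pₑ)/(1 − pₑ) = (0.58709 − 0.32997)/(1 − 0.32997) = 0.3837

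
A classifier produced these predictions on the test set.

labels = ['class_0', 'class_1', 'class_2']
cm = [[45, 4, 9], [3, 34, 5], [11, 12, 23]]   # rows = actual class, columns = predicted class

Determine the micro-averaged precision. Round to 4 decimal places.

0.6986

Micro-averaging pools counts across classes: ΣTP=102, ΣFP=44, ΣFN=44.
Micro-precision = TP/(TP+FP) on pooled counts = 0.6986 (equals overall accuracy in single-label multiclass).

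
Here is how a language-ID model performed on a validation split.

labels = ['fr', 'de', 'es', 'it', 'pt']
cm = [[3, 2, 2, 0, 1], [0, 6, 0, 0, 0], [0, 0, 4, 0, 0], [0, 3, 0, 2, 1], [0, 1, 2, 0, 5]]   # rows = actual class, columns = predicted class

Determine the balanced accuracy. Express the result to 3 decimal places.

0.667

Balanced accuracy = mean of per-class recall.
  fr: recall = 3/8 = 0.3750
  de: recall = 6/6 = 1.0000
  es: recall = 4/4 = 1.0000
  it: recall = 2/6 = 0.3333
  pt: recall = 5/8 = 0.6250
Mean = (0.3750 + 1.0000 + 1.0000 + 0.3333 + 0.6250) / 5 = 0.667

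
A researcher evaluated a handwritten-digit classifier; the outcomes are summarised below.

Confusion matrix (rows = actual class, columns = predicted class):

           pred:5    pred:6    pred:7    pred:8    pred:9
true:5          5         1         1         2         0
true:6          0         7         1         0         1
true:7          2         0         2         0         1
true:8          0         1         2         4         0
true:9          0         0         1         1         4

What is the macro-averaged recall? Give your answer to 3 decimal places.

0.594

Per-class recall (TP/(TP+FN)):
  5: TP=5, FN=1+1+2+0=4 → 5/9 = 0.5556
  6: TP=7, FN=0+1+0+1=2 → 7/9 = 0.7778
  7: TP=2, FN=2+0+0+1=3 → 2/5 = 0.4000
  8: TP=4, FN=0+1+2+0=3 → 4/7 = 0.5714
  9: TP=4, FN=0+0+1+1=2 → 4/6 = 0.6667
Macro-recall = mean = (0.5556 + 0.7778 + 0.4000 + 0.5714 + 0.6667) / 5 = 0.594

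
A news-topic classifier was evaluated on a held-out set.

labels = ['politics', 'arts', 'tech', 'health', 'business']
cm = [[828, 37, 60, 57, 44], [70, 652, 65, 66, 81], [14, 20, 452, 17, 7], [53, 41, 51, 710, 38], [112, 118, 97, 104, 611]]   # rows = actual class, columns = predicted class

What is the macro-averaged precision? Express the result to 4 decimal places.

Per-class precision (TP/(TP+FP)):
  politics: TP=828, FP=70+14+53+112=249 → 828/1077 = 0.76880
  arts: TP=652, FP=37+20+41+118=216 → 652/868 = 0.75115
  tech: TP=452, FP=60+65+51+97=273 → 452/725 = 0.62345
  health: TP=710, FP=57+66+17+104=244 → 710/954 = 0.74423
  business: TP=611, FP=44+81+7+38=170 → 611/781 = 0.78233
Macro-precision = mean = (0.76880 + 0.75115 + 0.62345 + 0.74423 + 0.78233) / 5 = 0.7340

0.7340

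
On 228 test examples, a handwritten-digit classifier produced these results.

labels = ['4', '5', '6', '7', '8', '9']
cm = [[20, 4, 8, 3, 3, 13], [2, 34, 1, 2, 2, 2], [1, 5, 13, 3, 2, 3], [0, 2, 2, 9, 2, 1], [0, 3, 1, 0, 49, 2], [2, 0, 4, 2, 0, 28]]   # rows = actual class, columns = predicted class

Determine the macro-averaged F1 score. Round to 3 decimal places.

0.630

Per-class F1 score (2·TP/(2·TP+FP+FN)):
  4: TP=20, FP=2+1+0+0+2=5, FN=4+8+3+3+13=31 → 40/76 = 0.5263
  5: TP=34, FP=4+5+2+3+0=14, FN=2+1+2+2+2=9 → 68/91 = 0.7473
  6: TP=13, FP=8+1+2+1+4=16, FN=1+5+3+2+3=14 → 26/56 = 0.4643
  7: TP=9, FP=3+2+3+0+2=10, FN=0+2+2+2+1=7 → 18/35 = 0.5143
  8: TP=49, FP=3+2+2+2+0=9, FN=0+3+1+0+2=6 → 98/113 = 0.8673
  9: TP=28, FP=13+2+3+1+2=21, FN=2+0+4+2+0=8 → 56/85 = 0.6588
Macro-F1 score = mean = (0.5263 + 0.7473 + 0.4643 + 0.5143 + 0.8673 + 0.6588) / 6 = 0.630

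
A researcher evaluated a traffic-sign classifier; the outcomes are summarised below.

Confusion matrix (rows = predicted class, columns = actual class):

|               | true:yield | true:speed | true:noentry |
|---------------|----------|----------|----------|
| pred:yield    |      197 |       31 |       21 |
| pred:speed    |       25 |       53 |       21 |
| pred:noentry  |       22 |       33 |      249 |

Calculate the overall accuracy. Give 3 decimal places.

Accuracy = trace / total = (197+53+249=499) / 652 = 499/652 = 0.765

0.765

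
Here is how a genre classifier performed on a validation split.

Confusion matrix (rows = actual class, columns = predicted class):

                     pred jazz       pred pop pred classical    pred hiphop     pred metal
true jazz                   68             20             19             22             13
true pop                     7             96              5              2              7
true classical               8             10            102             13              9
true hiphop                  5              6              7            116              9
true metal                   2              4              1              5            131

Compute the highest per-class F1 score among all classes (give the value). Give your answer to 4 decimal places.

0.8397

Per-class F1 score (2·TP/(2·TP+FP+FN)):
  jazz: TP=68, FP=7+8+5+2=22, FN=20+19+22+13=74 → 136/232 = 0.58621
  pop: TP=96, FP=20+10+6+4=40, FN=7+5+2+7=21 → 192/253 = 0.75889
  classical: TP=102, FP=19+5+7+1=32, FN=8+10+13+9=40 → 204/276 = 0.73913
  hiphop: TP=116, FP=22+2+13+5=42, FN=5+6+7+9=27 → 232/301 = 0.77076
  metal: TP=131, FP=13+7+9+9=38, FN=2+4+1+5=12 → 262/312 = 0.83974
Highest is class 'metal' with F1 score = 0.8397.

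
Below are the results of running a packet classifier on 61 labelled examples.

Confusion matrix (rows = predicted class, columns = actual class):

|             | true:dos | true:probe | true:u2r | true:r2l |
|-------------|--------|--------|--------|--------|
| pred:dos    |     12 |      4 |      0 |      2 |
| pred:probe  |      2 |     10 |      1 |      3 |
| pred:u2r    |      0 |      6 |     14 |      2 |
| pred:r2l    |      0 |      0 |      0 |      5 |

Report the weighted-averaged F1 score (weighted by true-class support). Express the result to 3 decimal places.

Per-class F1 score (2·TP/(2·TP+FP+FN)):
  dos: TP=12, FP=4+0+2=6, FN=2+0+0=2 → 24/32 = 0.7500
  probe: TP=10, FP=2+1+3=6, FN=4+6+0=10 → 20/36 = 0.5556
  u2r: TP=14, FP=0+6+2=8, FN=0+1+0=1 → 28/37 = 0.7568
  r2l: TP=5, FP=0+0+0=0, FN=2+3+2=7 → 10/17 = 0.5882
Weighted-F1 score = Σ (supportᵢ/N)·F1 scoreᵢ with N=61: (14/61)·0.7500 + (20/61)·0.5556 + (15/61)·0.7568 + (12/61)·0.5882 = 0.656

0.656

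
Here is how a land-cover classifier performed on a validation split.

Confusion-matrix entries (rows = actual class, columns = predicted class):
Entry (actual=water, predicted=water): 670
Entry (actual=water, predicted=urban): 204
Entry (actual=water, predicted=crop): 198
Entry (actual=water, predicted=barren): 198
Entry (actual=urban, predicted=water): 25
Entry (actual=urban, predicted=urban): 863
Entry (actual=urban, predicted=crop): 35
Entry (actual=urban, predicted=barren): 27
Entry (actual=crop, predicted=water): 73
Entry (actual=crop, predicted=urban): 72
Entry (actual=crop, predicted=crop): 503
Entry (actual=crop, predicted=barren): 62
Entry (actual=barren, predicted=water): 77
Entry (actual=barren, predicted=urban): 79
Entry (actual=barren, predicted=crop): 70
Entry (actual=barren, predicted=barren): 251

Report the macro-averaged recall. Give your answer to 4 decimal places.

0.6677

Per-class recall (TP/(TP+FN)):
  water: TP=670, FN=204+198+198=600 → 670/1270 = 0.52756
  urban: TP=863, FN=25+35+27=87 → 863/950 = 0.90842
  crop: TP=503, FN=73+72+62=207 → 503/710 = 0.70845
  barren: TP=251, FN=77+79+70=226 → 251/477 = 0.52621
Macro-recall = mean = (0.52756 + 0.90842 + 0.70845 + 0.52621) / 4 = 0.6677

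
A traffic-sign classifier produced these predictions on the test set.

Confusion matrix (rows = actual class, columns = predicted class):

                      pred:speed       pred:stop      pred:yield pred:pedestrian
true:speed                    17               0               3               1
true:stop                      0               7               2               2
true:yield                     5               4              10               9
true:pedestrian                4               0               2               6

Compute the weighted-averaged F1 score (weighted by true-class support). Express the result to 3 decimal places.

0.548

Per-class F1 score (2·TP/(2·TP+FP+FN)):
  speed: TP=17, FP=0+5+4=9, FN=0+3+1=4 → 34/47 = 0.7234
  stop: TP=7, FP=0+4+0=4, FN=0+2+2=4 → 14/22 = 0.6364
  yield: TP=10, FP=3+2+2=7, FN=5+4+9=18 → 20/45 = 0.4444
  pedestrian: TP=6, FP=1+2+9=12, FN=4+0+2=6 → 12/30 = 0.4000
Weighted-F1 score = Σ (supportᵢ/N)·F1 scoreᵢ with N=72: (21/72)·0.7234 + (11/72)·0.6364 + (28/72)·0.4444 + (12/72)·0.4000 = 0.548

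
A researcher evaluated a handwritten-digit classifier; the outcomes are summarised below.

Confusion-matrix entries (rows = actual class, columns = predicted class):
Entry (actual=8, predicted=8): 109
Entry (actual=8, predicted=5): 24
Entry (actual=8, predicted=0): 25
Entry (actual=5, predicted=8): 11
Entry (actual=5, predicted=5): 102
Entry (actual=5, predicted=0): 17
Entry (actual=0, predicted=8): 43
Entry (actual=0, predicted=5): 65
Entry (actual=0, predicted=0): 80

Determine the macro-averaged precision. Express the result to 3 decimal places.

Per-class precision (TP/(TP+FP)):
  8: TP=109, FP=11+43=54 → 109/163 = 0.6687
  5: TP=102, FP=24+65=89 → 102/191 = 0.5340
  0: TP=80, FP=25+17=42 → 80/122 = 0.6557
Macro-precision = mean = (0.6687 + 0.5340 + 0.6557) / 3 = 0.619

0.619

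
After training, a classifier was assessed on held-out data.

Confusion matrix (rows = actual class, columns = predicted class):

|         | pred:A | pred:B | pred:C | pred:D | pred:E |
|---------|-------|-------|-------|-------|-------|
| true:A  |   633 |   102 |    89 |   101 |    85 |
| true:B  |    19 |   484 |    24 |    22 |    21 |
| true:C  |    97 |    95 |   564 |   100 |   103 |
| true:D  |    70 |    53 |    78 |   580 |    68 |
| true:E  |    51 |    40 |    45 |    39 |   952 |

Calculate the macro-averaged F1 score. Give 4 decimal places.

0.7058

Per-class F1 score (2·TP/(2·TP+FP+FN)):
  A: TP=633, FP=19+97+70+51=237, FN=102+89+101+85=377 → 1266/1880 = 0.67340
  B: TP=484, FP=102+95+53+40=290, FN=19+24+22+21=86 → 968/1344 = 0.72024
  C: TP=564, FP=89+24+78+45=236, FN=97+95+100+103=395 → 1128/1759 = 0.64127
  D: TP=580, FP=101+22+100+39=262, FN=70+53+78+68=269 → 1160/1691 = 0.68598
  E: TP=952, FP=85+21+103+68=277, FN=51+40+45+39=175 → 1904/2356 = 0.80815
Macro-F1 score = mean = (0.67340 + 0.72024 + 0.64127 + 0.68598 + 0.80815) / 5 = 0.7058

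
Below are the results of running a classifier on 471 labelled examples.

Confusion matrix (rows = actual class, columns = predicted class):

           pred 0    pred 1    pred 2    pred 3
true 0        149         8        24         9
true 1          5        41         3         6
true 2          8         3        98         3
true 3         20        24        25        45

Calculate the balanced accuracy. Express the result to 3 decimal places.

0.700

Balanced accuracy = mean of per-class recall.
  0: recall = 149/190 = 0.7842
  1: recall = 41/55 = 0.7455
  2: recall = 98/112 = 0.8750
  3: recall = 45/114 = 0.3947
Mean = (0.7842 + 0.7455 + 0.8750 + 0.3947) / 4 = 0.700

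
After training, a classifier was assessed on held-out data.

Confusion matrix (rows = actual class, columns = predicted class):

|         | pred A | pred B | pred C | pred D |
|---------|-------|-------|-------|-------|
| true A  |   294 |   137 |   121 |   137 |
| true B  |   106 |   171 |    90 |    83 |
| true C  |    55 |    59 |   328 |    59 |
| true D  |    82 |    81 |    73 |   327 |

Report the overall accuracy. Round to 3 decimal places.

0.508

Accuracy = trace / total = (294+171+328+327=1120) / 2203 = 1120/2203 = 0.508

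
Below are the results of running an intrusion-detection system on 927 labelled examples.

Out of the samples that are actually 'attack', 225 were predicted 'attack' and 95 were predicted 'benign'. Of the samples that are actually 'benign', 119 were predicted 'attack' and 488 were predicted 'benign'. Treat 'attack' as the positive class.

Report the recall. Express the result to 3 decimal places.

0.703

Recall = TP/(TP+FN) = 225/(225+95) = 225/320 = 0.703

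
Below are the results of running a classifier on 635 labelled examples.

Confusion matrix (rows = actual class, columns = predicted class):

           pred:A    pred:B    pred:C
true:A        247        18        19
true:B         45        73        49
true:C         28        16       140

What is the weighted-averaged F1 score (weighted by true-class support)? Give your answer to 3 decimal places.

0.713

Per-class F1 score (2·TP/(2·TP+FP+FN)):
  A: TP=247, FP=45+28=73, FN=18+19=37 → 494/604 = 0.8179
  B: TP=73, FP=18+16=34, FN=45+49=94 → 146/274 = 0.5328
  C: TP=140, FP=19+49=68, FN=28+16=44 → 280/392 = 0.7143
Weighted-F1 score = Σ (supportᵢ/N)·F1 scoreᵢ with N=635: (284/635)·0.8179 + (167/635)·0.5328 + (184/635)·0.7143 = 0.713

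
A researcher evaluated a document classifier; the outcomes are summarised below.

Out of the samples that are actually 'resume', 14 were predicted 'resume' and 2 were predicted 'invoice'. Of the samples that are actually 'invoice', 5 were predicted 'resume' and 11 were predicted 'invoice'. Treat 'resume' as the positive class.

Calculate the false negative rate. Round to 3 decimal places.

0.125

FNR = FN/(FN+TP) = 2/(2+14) = 0.125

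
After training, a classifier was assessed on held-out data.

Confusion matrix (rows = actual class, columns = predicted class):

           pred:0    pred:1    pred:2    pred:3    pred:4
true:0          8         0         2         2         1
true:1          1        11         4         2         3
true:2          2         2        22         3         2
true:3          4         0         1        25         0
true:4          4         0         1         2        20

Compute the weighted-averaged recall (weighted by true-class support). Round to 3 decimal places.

0.705

Per-class recall (TP/(TP+FN)):
  0: TP=8, FN=0+2+2+1=5 → 8/13 = 0.6154
  1: TP=11, FN=1+4+2+3=10 → 11/21 = 0.5238
  2: TP=22, FN=2+2+3+2=9 → 22/31 = 0.7097
  3: TP=25, FN=4+0+1+0=5 → 25/30 = 0.8333
  4: TP=20, FN=4+0+1+2=7 → 20/27 = 0.7407
Weighted-recall = Σ (supportᵢ/N)·recallᵢ with N=122: (13/122)·0.6154 + (21/122)·0.5238 + (31/122)·0.7097 + (30/122)·0.8333 + (27/122)·0.7407 = 0.705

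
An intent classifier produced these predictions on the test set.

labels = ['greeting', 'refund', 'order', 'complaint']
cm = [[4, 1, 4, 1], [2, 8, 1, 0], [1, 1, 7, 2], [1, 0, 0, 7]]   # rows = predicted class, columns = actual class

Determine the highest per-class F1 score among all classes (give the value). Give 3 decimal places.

Per-class F1 score (2·TP/(2·TP+FP+FN)):
  greeting: TP=4, FP=1+4+1=6, FN=2+1+1=4 → 8/18 = 0.4444
  refund: TP=8, FP=2+1+0=3, FN=1+1+0=2 → 16/21 = 0.7619
  order: TP=7, FP=1+1+2=4, FN=4+1+0=5 → 14/23 = 0.6087
  complaint: TP=7, FP=1+0+0=1, FN=1+0+2=3 → 14/18 = 0.7778
Highest is class 'complaint' with F1 score = 0.778.

0.778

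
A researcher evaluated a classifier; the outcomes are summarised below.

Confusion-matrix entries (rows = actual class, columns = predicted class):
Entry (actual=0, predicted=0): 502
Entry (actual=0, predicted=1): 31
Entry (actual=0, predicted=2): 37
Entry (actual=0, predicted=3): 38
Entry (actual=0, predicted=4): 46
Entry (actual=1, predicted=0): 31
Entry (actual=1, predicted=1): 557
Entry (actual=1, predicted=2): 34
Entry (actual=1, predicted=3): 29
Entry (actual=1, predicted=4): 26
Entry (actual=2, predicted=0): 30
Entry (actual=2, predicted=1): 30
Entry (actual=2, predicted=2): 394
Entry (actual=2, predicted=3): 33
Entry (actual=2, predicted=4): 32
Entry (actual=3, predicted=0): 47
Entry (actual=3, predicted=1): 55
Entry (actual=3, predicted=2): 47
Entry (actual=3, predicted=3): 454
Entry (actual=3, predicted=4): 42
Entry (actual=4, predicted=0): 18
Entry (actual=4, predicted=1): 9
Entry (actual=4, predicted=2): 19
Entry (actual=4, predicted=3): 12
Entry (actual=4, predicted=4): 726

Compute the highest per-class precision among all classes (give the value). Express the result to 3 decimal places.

0.833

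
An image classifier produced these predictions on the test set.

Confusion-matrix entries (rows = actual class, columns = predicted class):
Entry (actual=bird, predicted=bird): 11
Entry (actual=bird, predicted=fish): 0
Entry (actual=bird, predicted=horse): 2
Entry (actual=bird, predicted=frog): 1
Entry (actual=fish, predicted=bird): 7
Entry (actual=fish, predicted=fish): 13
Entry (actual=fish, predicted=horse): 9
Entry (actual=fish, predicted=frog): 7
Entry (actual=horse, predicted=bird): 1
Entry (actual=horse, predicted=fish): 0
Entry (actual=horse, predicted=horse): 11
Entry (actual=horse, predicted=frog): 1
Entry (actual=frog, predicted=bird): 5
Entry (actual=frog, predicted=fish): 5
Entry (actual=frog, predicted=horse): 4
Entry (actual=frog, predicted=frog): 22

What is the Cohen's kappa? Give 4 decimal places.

0.4353

Observed agreement pₒ = trace/N = 57/99 = 0.57576
Expected agreement pₑ = Σ (rowᵢ·colᵢ)/N² = (14·24 + 36·18 + 13·26 + 36·31)/99² = 0.24875
κ = (pₒ − pₑ)/(1 − pₑ) = (0.57576 − 0.24875)/(1 − 0.24875) = 0.4353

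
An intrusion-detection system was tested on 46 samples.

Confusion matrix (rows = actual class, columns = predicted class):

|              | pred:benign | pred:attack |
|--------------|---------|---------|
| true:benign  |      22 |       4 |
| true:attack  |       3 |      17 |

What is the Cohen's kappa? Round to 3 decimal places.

Observed agreement pₒ = trace/N = 39/46 = 0.8478
Expected agreement pₑ = Σ (rowᵢ·colᵢ)/N² = (26·25 + 20·21)/46² = 0.5057
κ = (pₒ − pₑ)/(1 − pₑ) = (0.8478 − 0.5057)/(1 − 0.5057) = 0.692

0.692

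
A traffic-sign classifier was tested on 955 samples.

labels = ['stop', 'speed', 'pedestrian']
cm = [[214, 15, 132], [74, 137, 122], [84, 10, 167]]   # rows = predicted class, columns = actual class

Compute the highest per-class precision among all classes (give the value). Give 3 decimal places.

Per-class precision (TP/(TP+FP)):
  stop: TP=214, FP=15+132=147 → 214/361 = 0.5928
  speed: TP=137, FP=74+122=196 → 137/333 = 0.4114
  pedestrian: TP=167, FP=84+10=94 → 167/261 = 0.6398
Highest is class 'pedestrian' with precision = 0.640.

0.640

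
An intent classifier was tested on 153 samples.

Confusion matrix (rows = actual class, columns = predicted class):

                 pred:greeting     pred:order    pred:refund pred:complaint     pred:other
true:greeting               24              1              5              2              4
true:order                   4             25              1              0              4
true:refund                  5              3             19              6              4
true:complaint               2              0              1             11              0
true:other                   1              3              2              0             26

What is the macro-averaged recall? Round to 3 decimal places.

0.703

Per-class recall (TP/(TP+FN)):
  greeting: TP=24, FN=1+5+2+4=12 → 24/36 = 0.6667
  order: TP=25, FN=4+1+0+4=9 → 25/34 = 0.7353
  refund: TP=19, FN=5+3+6+4=18 → 19/37 = 0.5135
  complaint: TP=11, FN=2+0+1+0=3 → 11/14 = 0.7857
  other: TP=26, FN=1+3+2+0=6 → 26/32 = 0.8125
Macro-recall = mean = (0.6667 + 0.7353 + 0.5135 + 0.7857 + 0.8125) / 5 = 0.703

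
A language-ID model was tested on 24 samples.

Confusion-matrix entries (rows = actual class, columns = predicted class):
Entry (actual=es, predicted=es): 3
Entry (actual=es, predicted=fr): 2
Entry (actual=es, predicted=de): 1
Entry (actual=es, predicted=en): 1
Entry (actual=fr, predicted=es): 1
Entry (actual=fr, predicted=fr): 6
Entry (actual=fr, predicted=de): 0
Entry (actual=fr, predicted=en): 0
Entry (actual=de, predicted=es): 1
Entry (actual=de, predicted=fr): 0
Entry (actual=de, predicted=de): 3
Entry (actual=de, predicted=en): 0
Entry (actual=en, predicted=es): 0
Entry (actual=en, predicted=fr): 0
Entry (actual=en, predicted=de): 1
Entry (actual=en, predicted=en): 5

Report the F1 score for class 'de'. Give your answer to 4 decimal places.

One-vs-rest for 'de': TP = diagonal; FP = other classes predicted 'de'; FN = 'de' predicted as other.
F1 score = 2·TP/(2·TP+FP+FN).
de: TP=3, FP=1+0+1=2, FN=1+0+0=1 → 6/9 = 0.66667

0.6667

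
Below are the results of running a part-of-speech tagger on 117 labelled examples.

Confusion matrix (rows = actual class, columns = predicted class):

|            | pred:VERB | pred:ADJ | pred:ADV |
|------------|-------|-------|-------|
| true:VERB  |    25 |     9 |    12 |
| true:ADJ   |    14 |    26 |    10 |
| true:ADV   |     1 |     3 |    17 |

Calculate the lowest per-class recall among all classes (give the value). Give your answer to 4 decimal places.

Per-class recall (TP/(TP+FN)):
  VERB: TP=25, FN=9+12=21 → 25/46 = 0.54348
  ADJ: TP=26, FN=14+10=24 → 26/50 = 0.52000
  ADV: TP=17, FN=1+3=4 → 17/21 = 0.80952
Lowest is class 'ADJ' with recall = 0.5200.

0.5200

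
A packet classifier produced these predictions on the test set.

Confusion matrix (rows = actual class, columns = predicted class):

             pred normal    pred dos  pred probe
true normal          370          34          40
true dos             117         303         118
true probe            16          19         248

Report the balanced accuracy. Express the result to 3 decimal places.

0.758

Balanced accuracy = mean of per-class recall.
  normal: recall = 370/444 = 0.8333
  dos: recall = 303/538 = 0.5632
  probe: recall = 248/283 = 0.8763
Mean = (0.8333 + 0.5632 + 0.8763) / 3 = 0.758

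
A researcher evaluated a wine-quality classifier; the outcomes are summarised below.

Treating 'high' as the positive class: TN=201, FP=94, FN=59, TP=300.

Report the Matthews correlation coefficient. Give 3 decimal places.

MCC = (TP·TN − FP·FN) / √((TP+FP)(TP+FN)(TN+FP)(TN+FN))
Numerator = 300·201 − 94·59 = 54754
Denominator = √(394·359·295·260) = √10848908200 = 104158.0923
MCC = 54754 / 104158.0923 = 0.526

0.526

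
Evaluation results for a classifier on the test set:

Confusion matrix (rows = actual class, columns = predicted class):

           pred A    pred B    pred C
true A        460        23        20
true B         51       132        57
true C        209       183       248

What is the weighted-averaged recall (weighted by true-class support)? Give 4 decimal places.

0.6074

Per-class recall (TP/(TP+FN)):
  A: TP=460, FN=23+20=43 → 460/503 = 0.91451
  B: TP=132, FN=51+57=108 → 132/240 = 0.55000
  C: TP=248, FN=209+183=392 → 248/640 = 0.38750
Weighted-recall = Σ (supportᵢ/N)·recallᵢ with N=1383: (503/1383)·0.91451 + (240/1383)·0.55000 + (640/1383)·0.38750 = 0.6074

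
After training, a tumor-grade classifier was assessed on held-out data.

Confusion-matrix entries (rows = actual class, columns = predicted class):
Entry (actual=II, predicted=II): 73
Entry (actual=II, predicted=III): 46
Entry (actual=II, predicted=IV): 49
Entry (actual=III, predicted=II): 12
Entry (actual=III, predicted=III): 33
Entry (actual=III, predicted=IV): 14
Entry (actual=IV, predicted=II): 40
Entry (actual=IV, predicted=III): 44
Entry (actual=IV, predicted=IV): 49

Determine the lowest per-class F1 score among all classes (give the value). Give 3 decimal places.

0.363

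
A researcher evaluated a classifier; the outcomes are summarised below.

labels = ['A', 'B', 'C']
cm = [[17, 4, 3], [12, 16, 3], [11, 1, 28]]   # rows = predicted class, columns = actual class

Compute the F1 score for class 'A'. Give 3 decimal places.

One-vs-rest for 'A': TP = diagonal; FP = other classes predicted 'A'; FN = 'A' predicted as other.
F1 score = 2·TP/(2·TP+FP+FN).
A: TP=17, FP=4+3=7, FN=12+11=23 → 34/64 = 0.5313

0.531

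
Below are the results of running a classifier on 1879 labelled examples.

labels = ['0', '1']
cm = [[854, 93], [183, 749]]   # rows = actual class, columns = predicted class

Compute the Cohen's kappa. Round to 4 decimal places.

0.7060

Observed agreement pₒ = trace/N = 1603/1879 = 0.85311
Expected agreement pₑ = Σ (rowᵢ·colᵢ)/N² = (947·1037 + 932·842)/1879² = 0.50041
κ = (pₒ − pₑ)/(1 − pₑ) = (0.85311 − 0.50041)/(1 − 0.50041) = 0.7060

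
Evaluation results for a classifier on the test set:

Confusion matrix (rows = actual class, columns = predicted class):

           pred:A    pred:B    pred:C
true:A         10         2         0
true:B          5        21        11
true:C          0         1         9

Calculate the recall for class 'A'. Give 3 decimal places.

Take TP from the diagonal, FP from the rest of the 'A' prediction marginal, FN from the rest of the 'A' actual marginal.
recall = TP/(TP+FN).
A: TP=10, FN=2+0=2 → 10/12 = 0.8333

0.833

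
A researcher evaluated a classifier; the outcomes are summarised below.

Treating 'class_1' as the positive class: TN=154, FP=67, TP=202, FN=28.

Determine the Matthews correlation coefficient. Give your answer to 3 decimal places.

0.586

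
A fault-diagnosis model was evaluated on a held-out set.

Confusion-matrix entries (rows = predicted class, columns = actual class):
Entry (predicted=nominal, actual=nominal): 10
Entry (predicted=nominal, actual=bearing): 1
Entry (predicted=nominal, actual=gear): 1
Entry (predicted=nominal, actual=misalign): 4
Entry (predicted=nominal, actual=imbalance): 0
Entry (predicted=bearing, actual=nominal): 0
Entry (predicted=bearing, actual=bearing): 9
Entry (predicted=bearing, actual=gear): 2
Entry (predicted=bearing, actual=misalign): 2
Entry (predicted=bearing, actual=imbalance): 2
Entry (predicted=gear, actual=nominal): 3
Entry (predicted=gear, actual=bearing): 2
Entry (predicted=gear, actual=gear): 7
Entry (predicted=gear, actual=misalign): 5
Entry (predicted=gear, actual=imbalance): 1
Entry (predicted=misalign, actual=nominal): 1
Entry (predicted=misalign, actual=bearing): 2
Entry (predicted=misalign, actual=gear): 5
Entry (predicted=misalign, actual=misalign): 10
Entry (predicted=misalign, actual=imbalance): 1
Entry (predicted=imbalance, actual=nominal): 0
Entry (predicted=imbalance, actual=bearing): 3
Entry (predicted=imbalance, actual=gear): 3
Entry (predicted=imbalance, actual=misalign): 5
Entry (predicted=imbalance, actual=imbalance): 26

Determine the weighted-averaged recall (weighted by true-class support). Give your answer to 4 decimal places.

0.5905

Per-class recall (TP/(TP+FN)):
  nominal: TP=10, FN=0+3+1+0=4 → 10/14 = 0.71429
  bearing: TP=9, FN=1+2+2+3=8 → 9/17 = 0.52941
  gear: TP=7, FN=1+2+5+3=11 → 7/18 = 0.38889
  misalign: TP=10, FN=4+2+5+5=16 → 10/26 = 0.38462
  imbalance: TP=26, FN=0+2+1+1=4 → 26/30 = 0.86667
Weighted-recall = Σ (supportᵢ/N)·recallᵢ with N=105: (14/105)·0.71429 + (17/105)·0.52941 + (18/105)·0.38889 + (26/105)·0.38462 + (30/105)·0.86667 = 0.5905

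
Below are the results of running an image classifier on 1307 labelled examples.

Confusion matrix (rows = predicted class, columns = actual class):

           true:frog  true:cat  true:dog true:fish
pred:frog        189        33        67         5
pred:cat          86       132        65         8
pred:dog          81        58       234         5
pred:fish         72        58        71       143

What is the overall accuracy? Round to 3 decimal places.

Accuracy = trace / total = (189+132+234+143=698) / 1307 = 698/1307 = 0.534

0.534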